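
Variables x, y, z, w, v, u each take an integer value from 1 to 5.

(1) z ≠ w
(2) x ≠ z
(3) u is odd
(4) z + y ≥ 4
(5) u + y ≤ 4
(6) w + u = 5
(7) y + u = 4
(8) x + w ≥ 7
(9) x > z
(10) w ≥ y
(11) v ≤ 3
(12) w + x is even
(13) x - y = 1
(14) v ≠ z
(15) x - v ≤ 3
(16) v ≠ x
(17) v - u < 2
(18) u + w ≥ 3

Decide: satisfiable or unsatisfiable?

Setting (x, y, z, w, v, u) = (4, 3, 2, 4, 1, 1) satisfies everything: constraint 4: z + y = 5; constraint 5: u + y = 4; constraint 6: w + u = 5, and the others follow.

Satisfiable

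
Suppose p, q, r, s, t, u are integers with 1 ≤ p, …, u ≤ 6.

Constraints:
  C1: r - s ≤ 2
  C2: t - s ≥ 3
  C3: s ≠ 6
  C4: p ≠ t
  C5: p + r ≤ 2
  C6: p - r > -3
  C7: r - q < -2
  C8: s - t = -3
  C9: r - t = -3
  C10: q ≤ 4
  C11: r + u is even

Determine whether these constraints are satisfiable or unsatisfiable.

Setting (p, q, r, s, t, u) = (1, 4, 1, 1, 4, 3) satisfies everything: constraint 1: r - s = 0; constraint 2: t - s = 3, and the others follow.

Satisfiable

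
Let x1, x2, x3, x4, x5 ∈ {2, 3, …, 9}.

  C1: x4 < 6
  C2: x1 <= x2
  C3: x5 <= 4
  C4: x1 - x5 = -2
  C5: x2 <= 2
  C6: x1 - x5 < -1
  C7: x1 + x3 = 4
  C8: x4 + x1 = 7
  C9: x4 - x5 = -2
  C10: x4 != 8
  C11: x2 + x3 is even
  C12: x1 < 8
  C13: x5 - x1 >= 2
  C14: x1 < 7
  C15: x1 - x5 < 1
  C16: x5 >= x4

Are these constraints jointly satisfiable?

From constraints 3 and 16: x4 ≤ x5 ≤ 4. From constraints 2 and 5: x1 ≤ x2 ≤ 2. Hence x4 + x1 ≤ 6. But constraint 8 requires x4 + x1 = 7, and 7 > 6. Contradiction.

Unsatisfiable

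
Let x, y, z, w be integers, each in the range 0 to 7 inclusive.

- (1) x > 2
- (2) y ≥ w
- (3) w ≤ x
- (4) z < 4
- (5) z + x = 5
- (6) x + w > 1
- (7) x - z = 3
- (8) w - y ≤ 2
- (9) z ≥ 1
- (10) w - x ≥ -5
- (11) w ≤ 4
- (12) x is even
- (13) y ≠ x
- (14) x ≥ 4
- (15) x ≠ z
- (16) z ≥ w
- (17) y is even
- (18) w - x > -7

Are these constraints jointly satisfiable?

Take x = 4, y = 0, z = 1, w = 0. Then constraint 5: z + x = 5; constraint 6: x + w = 4; constraint 7: x - z = 3, and every other listed constraint is also met.

Satisfiable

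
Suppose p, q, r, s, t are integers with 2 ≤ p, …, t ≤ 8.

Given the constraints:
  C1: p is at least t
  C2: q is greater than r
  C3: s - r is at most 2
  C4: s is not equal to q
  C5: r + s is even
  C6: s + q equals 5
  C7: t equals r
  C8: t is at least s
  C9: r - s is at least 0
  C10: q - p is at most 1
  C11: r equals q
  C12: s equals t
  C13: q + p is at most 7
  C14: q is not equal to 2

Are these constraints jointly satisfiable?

From constraints 7, 11, and 12, s = t = r = q, so s = q. But constraint 4 says s ≠ q. Contradiction.

Unsatisfiable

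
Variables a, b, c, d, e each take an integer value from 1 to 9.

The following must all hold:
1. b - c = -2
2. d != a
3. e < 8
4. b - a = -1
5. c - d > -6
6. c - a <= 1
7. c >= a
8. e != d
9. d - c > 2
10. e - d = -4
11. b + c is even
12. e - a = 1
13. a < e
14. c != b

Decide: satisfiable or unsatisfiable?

Satisfiable

Setting (a, b, c, d, e) = (4, 3, 5, 9, 5) satisfies everything: constraint 1: b - c = -2; constraint 4: b - a = -1; constraint 5: c - d = -4, and the others follow.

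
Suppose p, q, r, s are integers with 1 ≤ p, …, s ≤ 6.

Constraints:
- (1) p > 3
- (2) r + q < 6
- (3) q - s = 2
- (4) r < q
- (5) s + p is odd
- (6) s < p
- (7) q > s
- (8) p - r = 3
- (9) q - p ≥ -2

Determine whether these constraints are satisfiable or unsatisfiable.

Satisfiable

One satisfying assignment is p = 4, q = 3, r = 1, s = 1.
For the less obvious constraints — constraint 2: r + q = 4; constraint 3: q - s = 2 — and the others hold by inspection.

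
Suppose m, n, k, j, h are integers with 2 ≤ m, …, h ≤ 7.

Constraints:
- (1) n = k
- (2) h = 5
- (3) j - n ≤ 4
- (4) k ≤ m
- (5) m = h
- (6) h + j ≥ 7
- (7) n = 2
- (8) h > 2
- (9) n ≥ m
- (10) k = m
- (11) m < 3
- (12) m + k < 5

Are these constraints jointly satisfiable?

Unsatisfiable

Constraint 7 fixes n = 2 and constraint 2 fixes h = 5. Constraints 1, 5, and 10 give n = k = m = h, so n = h. But 2 ≠ 5 — contradiction.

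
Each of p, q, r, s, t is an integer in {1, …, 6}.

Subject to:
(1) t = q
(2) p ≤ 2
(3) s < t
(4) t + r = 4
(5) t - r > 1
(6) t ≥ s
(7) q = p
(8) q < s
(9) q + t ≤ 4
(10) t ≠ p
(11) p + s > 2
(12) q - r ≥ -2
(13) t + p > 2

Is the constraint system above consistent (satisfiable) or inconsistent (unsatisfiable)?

Unsatisfiable

From constraints 1 and 7, t = q = p, so t = p. But constraint 10 says t ≠ p. Contradiction.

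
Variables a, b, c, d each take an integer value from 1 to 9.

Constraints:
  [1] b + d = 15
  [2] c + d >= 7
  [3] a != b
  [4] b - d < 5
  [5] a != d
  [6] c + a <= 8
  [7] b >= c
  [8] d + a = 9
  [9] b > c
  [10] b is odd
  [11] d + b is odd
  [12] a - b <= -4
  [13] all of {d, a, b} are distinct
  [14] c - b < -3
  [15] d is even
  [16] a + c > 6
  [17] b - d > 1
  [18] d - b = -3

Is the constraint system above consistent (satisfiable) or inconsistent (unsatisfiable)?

Satisfiable

Try a = 3, b = 9, c = 4, d = 6.
Check constraint 1: b + d = 15; constraint 2: c + d = 10. The remaining constraints are straightforward to verify.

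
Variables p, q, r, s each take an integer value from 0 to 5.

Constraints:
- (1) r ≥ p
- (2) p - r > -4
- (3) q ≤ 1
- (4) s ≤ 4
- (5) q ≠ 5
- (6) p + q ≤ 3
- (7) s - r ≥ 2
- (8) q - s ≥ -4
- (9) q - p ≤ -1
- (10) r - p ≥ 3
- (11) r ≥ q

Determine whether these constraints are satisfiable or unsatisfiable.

Constraints 7, 8, 9, and 10 give q − s ≥ -4, s − r ≥ 2, r − p ≥ 3, p − q ≥ 1.
Adding all 4 inequalities: the left sides telescope to 0, and the right sides sum to (-4) + 2 + 3 + 1 = 2. So 0 ≥ 2, which is false.

Unsatisfiable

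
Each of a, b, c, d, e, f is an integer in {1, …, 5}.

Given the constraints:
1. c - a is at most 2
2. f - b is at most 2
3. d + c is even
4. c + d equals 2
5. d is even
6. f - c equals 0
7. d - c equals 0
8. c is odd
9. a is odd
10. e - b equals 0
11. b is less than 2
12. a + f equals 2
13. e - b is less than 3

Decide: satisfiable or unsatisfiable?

Constraint 5 makes d even and constraint 8 makes c odd, so d + c must be odd. Constraint 3 says d + c is even — contradiction.

Unsatisfiable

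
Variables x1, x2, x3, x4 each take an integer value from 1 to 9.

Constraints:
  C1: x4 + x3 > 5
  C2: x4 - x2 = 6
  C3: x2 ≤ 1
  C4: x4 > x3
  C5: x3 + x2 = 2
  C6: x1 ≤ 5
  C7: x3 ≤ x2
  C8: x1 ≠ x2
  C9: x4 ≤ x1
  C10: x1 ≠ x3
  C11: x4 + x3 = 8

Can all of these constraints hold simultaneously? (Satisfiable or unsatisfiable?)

From constraints 6 and 9: x4 ≤ x1 ≤ 5. From constraints 3 and 7: x3 ≤ x2 ≤ 1. Hence x4 + x3 ≤ 6. But constraint 11 requires x4 + x3 = 8, and 8 > 6. Contradiction.

Unsatisfiable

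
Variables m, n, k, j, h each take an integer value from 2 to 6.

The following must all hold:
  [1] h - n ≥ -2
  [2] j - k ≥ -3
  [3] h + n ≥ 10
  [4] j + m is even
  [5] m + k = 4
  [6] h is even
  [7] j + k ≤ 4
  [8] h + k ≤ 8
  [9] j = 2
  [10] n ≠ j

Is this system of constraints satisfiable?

One satisfying assignment is m = 2, n = 5, k = 2, j = 2, h = 6.
For the less obvious constraints — constraint 1: h - n = 1; constraint 2: j - k = 0 — and the others hold by inspection.

Satisfiable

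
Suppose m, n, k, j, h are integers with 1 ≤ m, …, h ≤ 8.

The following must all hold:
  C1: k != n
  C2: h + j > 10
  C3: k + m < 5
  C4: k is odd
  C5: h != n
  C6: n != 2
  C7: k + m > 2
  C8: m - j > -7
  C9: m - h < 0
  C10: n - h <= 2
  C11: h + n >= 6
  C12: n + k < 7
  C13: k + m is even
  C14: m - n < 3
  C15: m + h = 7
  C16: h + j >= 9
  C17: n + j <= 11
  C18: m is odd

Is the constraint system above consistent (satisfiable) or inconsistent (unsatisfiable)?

Satisfiable

Take m = 3, n = 3, k = 1, j = 7, h = 4. Then constraint 2: h + j = 11; constraint 3: k + m = 4; constraint 7: k + m = 4, and every other listed constraint is also met.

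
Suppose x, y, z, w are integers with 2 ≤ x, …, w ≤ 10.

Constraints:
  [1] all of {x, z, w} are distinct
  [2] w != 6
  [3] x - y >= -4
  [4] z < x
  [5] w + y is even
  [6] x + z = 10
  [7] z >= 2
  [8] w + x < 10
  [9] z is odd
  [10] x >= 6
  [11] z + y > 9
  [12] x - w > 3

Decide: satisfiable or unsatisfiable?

Satisfiable

Setting (x, y, z, w) = (7, 8, 3, 2) satisfies everything: constraint 3: x - y = -1; constraint 6: x + z = 10; constraint 8: w + x = 9, and the others follow.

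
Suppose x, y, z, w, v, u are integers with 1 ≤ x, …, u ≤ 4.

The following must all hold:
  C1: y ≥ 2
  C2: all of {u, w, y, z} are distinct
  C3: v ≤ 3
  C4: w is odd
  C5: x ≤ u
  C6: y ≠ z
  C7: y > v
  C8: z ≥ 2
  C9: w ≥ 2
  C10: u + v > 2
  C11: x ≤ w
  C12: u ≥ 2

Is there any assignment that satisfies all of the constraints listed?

Constraints 1, 8, 9, and 12 confine each of u, w, y, z to the 3 values {2, …, 4} (the domain already gives each ≤ 4).
Constraint 2 requires all 4 of them to be distinct, but only 3 values are available — impossible by the pigeonhole principle.

Unsatisfiable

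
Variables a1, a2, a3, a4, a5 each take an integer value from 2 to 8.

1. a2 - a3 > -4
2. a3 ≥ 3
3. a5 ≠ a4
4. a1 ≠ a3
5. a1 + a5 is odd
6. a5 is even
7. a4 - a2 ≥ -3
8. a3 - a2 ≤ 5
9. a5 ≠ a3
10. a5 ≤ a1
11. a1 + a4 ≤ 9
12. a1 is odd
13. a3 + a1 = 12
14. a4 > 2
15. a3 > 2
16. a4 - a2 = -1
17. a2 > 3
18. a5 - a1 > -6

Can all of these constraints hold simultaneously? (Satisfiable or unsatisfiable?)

Try a1 = 5, a2 = 5, a3 = 7, a4 = 4, a5 = 2.
Check constraint 1: a2 - a3 = -2; constraint 7: a4 - a2 = -1; constraint 8: a3 - a2 = 2. The remaining constraints are straightforward to verify.

Satisfiable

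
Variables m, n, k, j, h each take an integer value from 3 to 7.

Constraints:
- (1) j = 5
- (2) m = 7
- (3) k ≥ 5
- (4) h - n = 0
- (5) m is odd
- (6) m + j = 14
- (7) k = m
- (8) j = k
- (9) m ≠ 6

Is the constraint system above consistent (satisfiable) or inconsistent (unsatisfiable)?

Unsatisfiable

Constraint 1 fixes j = 5 and constraint 2 fixes m = 7. Constraints 7 and 8 give j = k = m, so j = m. But 5 ≠ 7 — contradiction.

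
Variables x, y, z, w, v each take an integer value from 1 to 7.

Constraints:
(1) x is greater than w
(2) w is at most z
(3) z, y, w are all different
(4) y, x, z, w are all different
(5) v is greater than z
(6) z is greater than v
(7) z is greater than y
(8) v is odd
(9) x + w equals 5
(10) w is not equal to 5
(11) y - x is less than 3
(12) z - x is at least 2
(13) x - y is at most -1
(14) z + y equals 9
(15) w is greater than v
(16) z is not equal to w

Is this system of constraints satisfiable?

Unsatisfiable

Constraints 1, 5, 7, 13, and 15 give w < x, x < y, y < z, z < v, v < w. Chaining: w < x < y < z < v < w, which forces w < w — impossible.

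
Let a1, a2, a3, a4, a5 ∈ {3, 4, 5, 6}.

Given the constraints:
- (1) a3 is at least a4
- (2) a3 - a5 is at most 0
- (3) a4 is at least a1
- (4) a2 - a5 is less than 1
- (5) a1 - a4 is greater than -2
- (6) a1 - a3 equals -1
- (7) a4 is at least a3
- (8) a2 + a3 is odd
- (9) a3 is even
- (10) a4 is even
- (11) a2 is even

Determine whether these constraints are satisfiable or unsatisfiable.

Unsatisfiable

Constraint 11 makes a2 even and constraint 9 makes a3 even, so a2 + a3 must be even. Constraint 8 says a2 + a3 is odd — contradiction.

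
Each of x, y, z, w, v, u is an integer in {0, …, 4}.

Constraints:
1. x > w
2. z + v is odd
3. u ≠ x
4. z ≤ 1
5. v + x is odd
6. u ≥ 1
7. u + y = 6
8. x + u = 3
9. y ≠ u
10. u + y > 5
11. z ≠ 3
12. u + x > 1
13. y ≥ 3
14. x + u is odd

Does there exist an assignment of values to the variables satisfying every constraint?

Satisfiable

Setting (x, y, z, w, v, u) = (1, 4, 1, 0, 0, 2) satisfies everything: constraint 7: u + y = 6; constraint 8: x + u = 3; constraint 10: u + y = 6, and the others follow.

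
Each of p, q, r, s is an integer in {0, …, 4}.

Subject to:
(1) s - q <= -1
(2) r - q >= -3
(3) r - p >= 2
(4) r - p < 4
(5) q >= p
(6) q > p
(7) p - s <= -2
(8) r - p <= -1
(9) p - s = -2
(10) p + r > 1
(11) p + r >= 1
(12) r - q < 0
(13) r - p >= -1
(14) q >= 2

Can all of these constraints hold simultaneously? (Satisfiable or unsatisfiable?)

Unsatisfiable

Constraints 1, 2, 7, and 8 give p − r ≥ 1, r − q ≥ -3, q − s ≥ 1, s − p ≥ 2.
Adding all 4 inequalities: the left sides telescope to 0, and the right sides sum to 1 + (-3) + 1 + 2 = 1. So 0 ≥ 1, which is false.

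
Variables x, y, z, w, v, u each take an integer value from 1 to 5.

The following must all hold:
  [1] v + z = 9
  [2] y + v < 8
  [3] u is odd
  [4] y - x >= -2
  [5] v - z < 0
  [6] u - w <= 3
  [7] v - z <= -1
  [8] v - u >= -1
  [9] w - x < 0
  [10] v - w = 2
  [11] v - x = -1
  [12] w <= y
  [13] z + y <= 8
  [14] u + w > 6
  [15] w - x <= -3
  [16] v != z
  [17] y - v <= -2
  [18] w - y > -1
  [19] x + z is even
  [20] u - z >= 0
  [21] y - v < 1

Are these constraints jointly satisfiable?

Unsatisfiable

Constraints 4, 6, 7, 15, 17, and 20 give y − x ≥ -2, x − w ≥ 3, w − u ≥ -3, u − z ≥ 0, z − v ≥ 1, v − y ≥ 2.
Adding all 6 inequalities: the left sides telescope to 0, and the right sides sum to (-2) + 3 + (-3) + 0 + 1 + 2 = 1. So 0 ≥ 1, which is false.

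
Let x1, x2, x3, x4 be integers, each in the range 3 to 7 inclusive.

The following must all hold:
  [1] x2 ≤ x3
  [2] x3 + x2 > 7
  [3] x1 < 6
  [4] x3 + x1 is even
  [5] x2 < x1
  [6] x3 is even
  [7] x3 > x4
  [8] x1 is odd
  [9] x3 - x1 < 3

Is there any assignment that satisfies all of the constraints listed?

Unsatisfiable

Constraint 6 makes x3 even and constraint 8 makes x1 odd, so x3 + x1 must be odd. Constraint 4 says x3 + x1 is even — contradiction.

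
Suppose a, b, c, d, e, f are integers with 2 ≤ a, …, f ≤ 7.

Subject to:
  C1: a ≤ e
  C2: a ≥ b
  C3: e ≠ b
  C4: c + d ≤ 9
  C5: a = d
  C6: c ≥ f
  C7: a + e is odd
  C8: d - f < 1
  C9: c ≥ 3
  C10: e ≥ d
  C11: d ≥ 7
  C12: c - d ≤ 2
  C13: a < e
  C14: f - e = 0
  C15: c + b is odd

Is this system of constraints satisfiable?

Unsatisfiable

From constraint 9: c ≥ 3. From constraint 11: d ≥ 7. Hence c + d ≥ 10. But constraint 4 requires c + d ≤ 9, and 9 < 10. Contradiction.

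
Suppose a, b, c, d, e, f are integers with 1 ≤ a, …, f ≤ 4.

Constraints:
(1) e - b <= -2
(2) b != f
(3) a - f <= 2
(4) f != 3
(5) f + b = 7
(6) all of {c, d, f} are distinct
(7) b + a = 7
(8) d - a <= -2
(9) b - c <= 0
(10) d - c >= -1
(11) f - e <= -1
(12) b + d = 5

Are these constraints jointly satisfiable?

Unsatisfiable

Constraints 1, 3, 8, 9, 10, and 11 give b − e ≥ 2, e − f ≥ 1, f − a ≥ -2, a − d ≥ 2, d − c ≥ -1, c − b ≥ 0.
Adding all 6 inequalities: the left sides telescope to 0, and the right sides sum to 2 + 1 + (-2) + 2 + (-1) + 0 = 2. So 0 ≥ 2, which is false.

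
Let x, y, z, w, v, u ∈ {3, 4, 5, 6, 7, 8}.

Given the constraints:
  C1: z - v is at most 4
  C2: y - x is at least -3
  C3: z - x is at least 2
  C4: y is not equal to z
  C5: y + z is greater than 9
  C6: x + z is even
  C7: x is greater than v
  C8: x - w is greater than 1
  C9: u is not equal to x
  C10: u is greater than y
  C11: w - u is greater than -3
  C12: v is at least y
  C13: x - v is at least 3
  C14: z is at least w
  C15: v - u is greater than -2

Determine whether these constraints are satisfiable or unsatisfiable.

Constraints 1, 3, and 13 give x − v ≥ 3, v − z ≥ -4, z − x ≥ 2.
Adding all 3 inequalities: the left sides telescope to 0, and the right sides sum to 3 + (-4) + 2 = 1. So 0 ≥ 1, which is false.

Unsatisfiable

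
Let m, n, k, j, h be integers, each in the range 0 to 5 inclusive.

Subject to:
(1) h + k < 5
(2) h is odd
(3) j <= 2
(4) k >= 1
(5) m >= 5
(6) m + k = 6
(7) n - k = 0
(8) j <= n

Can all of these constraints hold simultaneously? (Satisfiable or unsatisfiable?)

Satisfiable

Setting (m, n, k, j, h) = (5, 1, 1, 1, 3) satisfies everything: constraint 1: h + k = 4; constraint 6: m + k = 6, and the others follow.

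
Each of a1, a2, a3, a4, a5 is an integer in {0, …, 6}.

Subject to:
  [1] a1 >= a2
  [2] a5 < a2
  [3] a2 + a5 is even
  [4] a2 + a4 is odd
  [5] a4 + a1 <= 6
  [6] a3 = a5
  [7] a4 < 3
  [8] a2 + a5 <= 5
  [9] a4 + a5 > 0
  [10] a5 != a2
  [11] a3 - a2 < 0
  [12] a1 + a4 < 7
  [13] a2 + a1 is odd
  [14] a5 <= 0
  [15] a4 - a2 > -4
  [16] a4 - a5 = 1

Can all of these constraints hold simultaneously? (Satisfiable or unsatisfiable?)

Take a1 = 3, a2 = 2, a3 = 0, a4 = 1, a5 = 0. Then constraint 5: a4 + a1 = 4; constraint 8: a2 + a5 = 2, and every other listed constraint is also met.

Satisfiable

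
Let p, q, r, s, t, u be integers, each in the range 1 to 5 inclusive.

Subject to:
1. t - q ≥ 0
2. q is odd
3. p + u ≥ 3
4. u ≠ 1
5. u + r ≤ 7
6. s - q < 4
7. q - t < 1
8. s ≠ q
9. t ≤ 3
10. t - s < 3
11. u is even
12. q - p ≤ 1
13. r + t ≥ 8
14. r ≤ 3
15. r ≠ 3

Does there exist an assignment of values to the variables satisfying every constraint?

From constraint 14: r ≤ 3. From constraint 9: t ≤ 3. Hence r + t ≤ 6. But constraint 13 requires r + t ≥ 8, and 8 > 6. Contradiction.

Unsatisfiable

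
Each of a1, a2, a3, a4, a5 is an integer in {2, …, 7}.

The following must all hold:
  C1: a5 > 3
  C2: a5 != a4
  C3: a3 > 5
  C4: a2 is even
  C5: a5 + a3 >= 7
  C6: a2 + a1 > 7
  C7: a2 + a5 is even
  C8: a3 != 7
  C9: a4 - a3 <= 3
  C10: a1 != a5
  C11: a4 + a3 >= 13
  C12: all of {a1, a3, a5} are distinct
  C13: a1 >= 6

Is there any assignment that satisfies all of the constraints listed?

Satisfiable

One satisfying assignment is a1 = 7, a2 = 2, a3 = 6, a4 = 7, a5 = 4.
For the less obvious constraints — constraint 5: a5 + a3 = 10; constraint 6: a2 + a1 = 9 — and the others hold by inspection.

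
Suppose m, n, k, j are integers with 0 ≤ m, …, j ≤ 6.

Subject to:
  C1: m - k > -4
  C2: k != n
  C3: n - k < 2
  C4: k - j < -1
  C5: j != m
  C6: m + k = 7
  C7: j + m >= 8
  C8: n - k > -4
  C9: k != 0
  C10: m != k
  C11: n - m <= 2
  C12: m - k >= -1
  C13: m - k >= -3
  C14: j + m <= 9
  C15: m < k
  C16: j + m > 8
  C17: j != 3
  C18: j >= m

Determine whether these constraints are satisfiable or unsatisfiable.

Satisfiable

One satisfying assignment is m = 3, n = 3, k = 4, j = 6.
For the less obvious constraints — constraint 1: m - k = -1; constraint 3: n - k = -1 — and the others hold by inspection.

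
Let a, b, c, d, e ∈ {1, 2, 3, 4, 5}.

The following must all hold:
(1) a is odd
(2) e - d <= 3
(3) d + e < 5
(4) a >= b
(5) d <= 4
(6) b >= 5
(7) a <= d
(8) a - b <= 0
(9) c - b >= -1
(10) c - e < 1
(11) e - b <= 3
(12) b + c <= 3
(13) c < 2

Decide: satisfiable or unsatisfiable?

Unsatisfiable

From constraints 4 and 6: a ≥ b and b ≥ 5, so a ≥ 5. From constraints 5 and 7: a ≤ d and d ≤ 4, so a ≤ 4. But 4 < 5, so no value of a works.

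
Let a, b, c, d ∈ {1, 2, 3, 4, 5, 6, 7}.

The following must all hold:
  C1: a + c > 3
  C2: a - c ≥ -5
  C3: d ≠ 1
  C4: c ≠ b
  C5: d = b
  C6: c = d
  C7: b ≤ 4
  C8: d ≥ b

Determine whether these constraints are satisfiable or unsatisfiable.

From constraints 5 and 6, c = d = b, so c = b. But constraint 4 says c ≠ b. Contradiction.

Unsatisfiable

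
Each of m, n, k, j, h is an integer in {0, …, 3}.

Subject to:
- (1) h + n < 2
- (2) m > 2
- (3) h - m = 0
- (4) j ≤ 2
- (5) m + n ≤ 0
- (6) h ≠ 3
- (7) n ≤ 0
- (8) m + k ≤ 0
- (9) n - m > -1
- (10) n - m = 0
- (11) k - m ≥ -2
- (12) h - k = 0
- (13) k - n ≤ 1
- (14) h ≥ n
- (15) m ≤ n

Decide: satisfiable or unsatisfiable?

Unsatisfiable

From constraint 2: m ≥ 3. From constraints 7 and 15: m ≤ n and n ≤ 0, so m ≤ 0. But 0 < 3, so no value of m works.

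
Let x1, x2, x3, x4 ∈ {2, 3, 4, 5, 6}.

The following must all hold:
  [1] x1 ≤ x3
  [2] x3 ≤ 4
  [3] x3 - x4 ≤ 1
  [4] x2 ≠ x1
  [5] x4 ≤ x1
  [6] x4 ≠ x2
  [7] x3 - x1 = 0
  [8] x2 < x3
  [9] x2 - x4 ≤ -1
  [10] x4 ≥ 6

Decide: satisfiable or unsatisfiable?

From constraints 5 and 10: x1 ≥ x4 and x4 ≥ 6, so x1 ≥ 6. From constraints 1 and 2: x1 ≤ x3 and x3 ≤ 4, so x1 ≤ 4. But 4 < 6, so no value of x1 works.

Unsatisfiable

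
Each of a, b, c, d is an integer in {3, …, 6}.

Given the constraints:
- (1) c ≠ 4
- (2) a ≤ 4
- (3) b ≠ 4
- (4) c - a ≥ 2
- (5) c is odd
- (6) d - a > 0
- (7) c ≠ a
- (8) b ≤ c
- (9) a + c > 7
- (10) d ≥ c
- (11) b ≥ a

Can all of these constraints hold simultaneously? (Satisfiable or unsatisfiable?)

Try a = 3, b = 5, c = 5, d = 5.
Check constraint 4: c - a = 2; constraint 6: d - a = 2; constraint 9: a + c = 8. The remaining constraints are straightforward to verify.

Satisfiable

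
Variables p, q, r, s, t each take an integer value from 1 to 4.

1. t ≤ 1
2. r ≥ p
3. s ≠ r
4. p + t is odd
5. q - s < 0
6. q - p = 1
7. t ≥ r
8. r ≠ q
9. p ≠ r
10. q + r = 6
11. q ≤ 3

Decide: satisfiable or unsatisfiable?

From constraint 11: q ≤ 3. From constraints 1 and 7: r ≤ t ≤ 1. Hence q + r ≤ 4. But constraint 10 requires q + r = 6, and 6 > 4. Contradiction.

Unsatisfiable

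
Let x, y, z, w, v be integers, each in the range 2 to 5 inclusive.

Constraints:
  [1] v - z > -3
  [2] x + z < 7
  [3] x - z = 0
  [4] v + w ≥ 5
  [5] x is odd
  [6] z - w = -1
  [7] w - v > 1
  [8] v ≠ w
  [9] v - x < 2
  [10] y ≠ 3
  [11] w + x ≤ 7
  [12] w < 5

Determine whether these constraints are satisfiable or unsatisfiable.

The assignment x = 3, y = 5, z = 3, w = 4, v = 2 works:
  constraint 1 holds since v - z = -1.
  constraint 2 holds since x + z = 6.
The rest check out directly.

Satisfiable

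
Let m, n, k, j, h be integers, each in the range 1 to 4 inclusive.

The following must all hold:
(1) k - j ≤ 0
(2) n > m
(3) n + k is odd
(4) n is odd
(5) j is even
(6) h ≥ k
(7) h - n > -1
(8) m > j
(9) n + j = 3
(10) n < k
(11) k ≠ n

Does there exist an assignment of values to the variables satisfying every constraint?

Constraints 1, 2, 8, and 10 give m < n, n < k, k ≤ j, j < m. Chaining: m < n < k ≤ j < m, which forces m < m — impossible.

Unsatisfiable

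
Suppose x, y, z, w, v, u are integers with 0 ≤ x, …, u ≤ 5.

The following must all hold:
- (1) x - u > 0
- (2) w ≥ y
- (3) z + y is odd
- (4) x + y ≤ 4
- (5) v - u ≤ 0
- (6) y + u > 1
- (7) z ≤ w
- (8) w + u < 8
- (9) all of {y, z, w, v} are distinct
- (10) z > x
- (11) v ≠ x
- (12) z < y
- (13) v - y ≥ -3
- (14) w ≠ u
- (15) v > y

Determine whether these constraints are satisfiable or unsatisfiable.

Constraints 1, 5, 10, 12, and 15 give v ≤ u, u < x, x < z, z < y, y < v. Chaining: v ≤ u < x < z < y < v, which forces v < v — impossible.

Unsatisfiable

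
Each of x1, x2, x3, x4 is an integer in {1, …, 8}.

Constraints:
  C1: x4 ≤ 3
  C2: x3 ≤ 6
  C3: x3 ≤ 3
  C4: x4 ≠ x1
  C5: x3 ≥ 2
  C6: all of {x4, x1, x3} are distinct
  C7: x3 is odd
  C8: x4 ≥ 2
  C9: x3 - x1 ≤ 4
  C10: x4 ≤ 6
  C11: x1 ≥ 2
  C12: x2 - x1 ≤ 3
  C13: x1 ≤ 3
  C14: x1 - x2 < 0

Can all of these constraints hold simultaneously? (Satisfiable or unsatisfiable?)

Constraints 1, 3, 5, 8, 11, and 13 confine each of x4, x1, x3 to the 2 values {2, 3}.
Constraint 6 requires all 3 of them to be distinct, but only 2 values are available — impossible by the pigeonhole principle.

Unsatisfiable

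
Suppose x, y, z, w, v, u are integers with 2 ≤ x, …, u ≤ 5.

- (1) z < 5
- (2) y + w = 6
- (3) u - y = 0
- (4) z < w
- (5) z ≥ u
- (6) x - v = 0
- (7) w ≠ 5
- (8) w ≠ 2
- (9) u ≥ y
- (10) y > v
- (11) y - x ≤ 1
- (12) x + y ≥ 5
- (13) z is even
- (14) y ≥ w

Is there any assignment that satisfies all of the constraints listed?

Constraints 4, 5, 9, and 14 give z < w, w ≤ y, y ≤ u, u ≤ z. Chaining: z < w ≤ y ≤ u ≤ z, which forces z < z — impossible.

Unsatisfiable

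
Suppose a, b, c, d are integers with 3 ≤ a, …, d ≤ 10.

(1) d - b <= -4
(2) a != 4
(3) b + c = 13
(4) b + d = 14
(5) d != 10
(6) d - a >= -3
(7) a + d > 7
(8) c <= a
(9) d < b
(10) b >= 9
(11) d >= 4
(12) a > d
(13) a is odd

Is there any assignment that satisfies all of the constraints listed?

Satisfiable

The assignment a = 5, b = 10, c = 3, d = 4 works:
  constraint 1 holds since d - b = -6.
  constraint 3 holds since b + c = 13.
The rest check out directly.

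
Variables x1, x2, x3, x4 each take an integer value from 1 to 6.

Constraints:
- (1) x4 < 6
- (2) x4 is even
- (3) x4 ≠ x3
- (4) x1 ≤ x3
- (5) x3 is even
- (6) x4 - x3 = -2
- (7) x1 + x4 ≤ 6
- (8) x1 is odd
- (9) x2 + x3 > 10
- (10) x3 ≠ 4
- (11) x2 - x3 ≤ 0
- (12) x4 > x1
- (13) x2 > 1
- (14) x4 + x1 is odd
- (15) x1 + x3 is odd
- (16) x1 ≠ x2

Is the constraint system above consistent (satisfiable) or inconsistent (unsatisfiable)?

Satisfiable

Try x1 = 1, x2 = 5, x3 = 6, x4 = 4.
Check constraint 6: x4 - x3 = -2; constraint 7: x1 + x4 = 5; constraint 9: x2 + x3 = 11. The remaining constraints are straightforward to verify.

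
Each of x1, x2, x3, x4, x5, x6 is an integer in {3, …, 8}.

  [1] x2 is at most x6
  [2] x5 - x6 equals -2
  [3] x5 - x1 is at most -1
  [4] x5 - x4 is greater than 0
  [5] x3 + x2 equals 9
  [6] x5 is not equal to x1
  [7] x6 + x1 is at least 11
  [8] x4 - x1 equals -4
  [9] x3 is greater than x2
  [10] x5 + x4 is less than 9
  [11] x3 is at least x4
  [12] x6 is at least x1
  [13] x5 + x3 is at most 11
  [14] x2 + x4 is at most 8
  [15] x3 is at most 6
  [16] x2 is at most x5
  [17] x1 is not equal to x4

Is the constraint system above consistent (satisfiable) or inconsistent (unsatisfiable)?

Setting (x1, x2, x3, x4, x5, x6) = (7, 3, 6, 3, 5, 7) satisfies everything: constraint 2: x5 - x6 = -2; constraint 3: x5 - x1 = -2; constraint 4: x5 - x4 = 2, and the others follow.

Satisfiable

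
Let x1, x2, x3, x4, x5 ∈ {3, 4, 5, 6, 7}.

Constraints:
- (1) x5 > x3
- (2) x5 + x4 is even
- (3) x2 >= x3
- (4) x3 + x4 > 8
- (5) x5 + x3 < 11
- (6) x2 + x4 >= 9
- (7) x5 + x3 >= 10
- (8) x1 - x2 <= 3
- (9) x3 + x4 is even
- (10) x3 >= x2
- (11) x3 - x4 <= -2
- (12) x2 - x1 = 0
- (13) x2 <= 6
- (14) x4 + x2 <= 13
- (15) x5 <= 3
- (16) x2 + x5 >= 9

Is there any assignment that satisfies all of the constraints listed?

From constraint 15: x5 ≤ 3. From constraints 3 and 13: x3 ≤ x2 ≤ 6. Hence x5 + x3 ≤ 9. But constraint 7 requires x5 + x3 ≥ 10, and 10 > 9. Contradiction.

Unsatisfiable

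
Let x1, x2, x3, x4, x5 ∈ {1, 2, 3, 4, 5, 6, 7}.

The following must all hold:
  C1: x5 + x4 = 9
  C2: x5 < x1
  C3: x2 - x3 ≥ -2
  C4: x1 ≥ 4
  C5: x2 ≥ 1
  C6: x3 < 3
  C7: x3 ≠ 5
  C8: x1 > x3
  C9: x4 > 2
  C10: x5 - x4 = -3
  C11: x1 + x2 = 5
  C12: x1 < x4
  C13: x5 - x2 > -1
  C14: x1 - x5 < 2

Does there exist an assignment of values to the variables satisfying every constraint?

Satisfiable

Try x1 = 4, x2 = 1, x3 = 1, x4 = 6, x5 = 3.
Check constraint 1: x5 + x4 = 9; constraint 3: x2 - x3 = 0; constraint 10: x5 - x4 = -3. The remaining constraints are straightforward to verify.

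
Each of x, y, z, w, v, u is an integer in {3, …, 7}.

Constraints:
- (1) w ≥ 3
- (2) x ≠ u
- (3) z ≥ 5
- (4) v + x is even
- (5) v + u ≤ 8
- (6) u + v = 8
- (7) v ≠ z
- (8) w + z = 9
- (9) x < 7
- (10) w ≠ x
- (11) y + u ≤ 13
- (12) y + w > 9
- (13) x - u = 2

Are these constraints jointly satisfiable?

The assignment x = 5, y = 7, z = 6, w = 3, v = 5, u = 3 works:
  constraint 5 holds since v + u = 8.
  constraint 6 holds since u + v = 8.
  constraint 8 holds since w + z = 9.
The rest check out directly.

Satisfiable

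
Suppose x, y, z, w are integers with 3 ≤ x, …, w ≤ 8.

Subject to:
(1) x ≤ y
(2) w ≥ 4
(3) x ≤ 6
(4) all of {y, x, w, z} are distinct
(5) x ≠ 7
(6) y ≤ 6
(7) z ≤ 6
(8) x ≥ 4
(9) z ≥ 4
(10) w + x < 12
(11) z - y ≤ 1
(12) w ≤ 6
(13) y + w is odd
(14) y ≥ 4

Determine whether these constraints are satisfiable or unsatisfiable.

Unsatisfiable

Constraints 2, 3, 6, 7, 8, 9, 12, and 14 confine each of y, x, w, z to the 3 values {4, …, 6}.
Constraint 4 requires all 4 of them to be distinct, but only 3 values are available — impossible by the pigeonhole principle.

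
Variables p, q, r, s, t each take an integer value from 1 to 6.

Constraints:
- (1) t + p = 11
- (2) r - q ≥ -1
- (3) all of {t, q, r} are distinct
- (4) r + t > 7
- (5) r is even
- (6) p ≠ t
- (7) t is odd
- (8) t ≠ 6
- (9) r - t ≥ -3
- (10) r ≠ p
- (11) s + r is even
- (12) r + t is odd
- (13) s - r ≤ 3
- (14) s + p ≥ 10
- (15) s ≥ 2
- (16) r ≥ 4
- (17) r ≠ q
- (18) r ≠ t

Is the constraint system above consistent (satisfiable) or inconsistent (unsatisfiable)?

Satisfiable

The assignment p = 6, q = 2, r = 4, s = 6, t = 5 works:
  constraint 1 holds since t + p = 11.
  constraint 2 holds since r - q = 2.
The rest check out directly.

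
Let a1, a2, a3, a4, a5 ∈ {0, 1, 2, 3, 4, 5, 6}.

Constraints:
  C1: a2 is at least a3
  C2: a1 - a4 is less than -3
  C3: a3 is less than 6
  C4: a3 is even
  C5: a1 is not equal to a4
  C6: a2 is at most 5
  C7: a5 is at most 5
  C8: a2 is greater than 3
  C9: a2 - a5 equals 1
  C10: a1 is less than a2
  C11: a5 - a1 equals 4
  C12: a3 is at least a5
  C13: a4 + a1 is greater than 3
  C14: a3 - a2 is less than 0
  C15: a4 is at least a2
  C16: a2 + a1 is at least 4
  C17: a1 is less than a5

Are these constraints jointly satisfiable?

Try a1 = 0, a2 = 5, a3 = 4, a4 = 5, a5 = 4.
Check constraint 2: a1 - a4 = -5; constraint 9: a2 - a5 = 1; constraint 11: a5 - a1 = 4. The remaining constraints are straightforward to verify.

Satisfiable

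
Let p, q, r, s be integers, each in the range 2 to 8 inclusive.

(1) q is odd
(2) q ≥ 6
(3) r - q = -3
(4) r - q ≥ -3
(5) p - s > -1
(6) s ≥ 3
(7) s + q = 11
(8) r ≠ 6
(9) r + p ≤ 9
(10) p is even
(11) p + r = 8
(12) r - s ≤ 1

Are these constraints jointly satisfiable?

Satisfiable

Take p = 4, q = 7, r = 4, s = 4. Then constraint 3: r - q = -3; constraint 4: r - q = -3; constraint 5: p - s = 0, and every other listed constraint is also met.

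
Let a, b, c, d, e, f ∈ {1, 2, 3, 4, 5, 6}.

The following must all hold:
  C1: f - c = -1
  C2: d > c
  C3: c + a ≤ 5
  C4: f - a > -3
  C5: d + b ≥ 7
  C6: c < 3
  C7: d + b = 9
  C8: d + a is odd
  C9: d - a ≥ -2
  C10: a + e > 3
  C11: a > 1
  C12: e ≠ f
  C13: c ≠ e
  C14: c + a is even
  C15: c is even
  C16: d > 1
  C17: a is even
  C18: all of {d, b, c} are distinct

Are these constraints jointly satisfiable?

Satisfiable

Try a = 2, b = 6, c = 2, d = 3, e = 4, f = 1.
Check constraint 1: f - c = -1; constraint 3: c + a = 4; constraint 4: f - a = -1. The remaining constraints are straightforward to verify.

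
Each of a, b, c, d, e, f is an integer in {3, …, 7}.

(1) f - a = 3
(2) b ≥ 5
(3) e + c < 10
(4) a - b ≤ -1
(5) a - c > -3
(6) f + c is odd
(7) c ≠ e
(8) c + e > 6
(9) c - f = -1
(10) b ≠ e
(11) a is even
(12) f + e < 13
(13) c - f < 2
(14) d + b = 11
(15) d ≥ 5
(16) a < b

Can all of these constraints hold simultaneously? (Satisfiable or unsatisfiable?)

One satisfying assignment is a = 4, b = 5, c = 6, d = 6, e = 3, f = 7.
For the less obvious constraints — constraint 1: f - a = 3; constraint 3: e + c = 9 — and the others hold by inspection.

Satisfiable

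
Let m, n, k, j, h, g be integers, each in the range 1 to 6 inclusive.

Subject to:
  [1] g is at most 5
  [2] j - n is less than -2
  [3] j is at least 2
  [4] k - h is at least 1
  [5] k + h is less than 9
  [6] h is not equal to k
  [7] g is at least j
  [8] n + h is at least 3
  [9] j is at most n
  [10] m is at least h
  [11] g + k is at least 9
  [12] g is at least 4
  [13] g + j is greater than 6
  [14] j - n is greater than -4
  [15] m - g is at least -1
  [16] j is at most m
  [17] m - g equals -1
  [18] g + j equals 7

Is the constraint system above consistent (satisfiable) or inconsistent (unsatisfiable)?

Satisfiable

The assignment m = 4, n = 5, k = 5, j = 2, h = 1, g = 5 works:
  constraint 2 holds since j - n = -3.
  constraint 4 holds since k - h = 4.
The rest check out directly.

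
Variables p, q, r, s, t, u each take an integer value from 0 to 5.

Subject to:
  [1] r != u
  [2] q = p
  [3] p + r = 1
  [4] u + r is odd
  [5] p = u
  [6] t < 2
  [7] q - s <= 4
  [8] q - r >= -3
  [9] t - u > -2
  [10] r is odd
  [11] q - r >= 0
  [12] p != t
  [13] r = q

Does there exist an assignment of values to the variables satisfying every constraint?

Unsatisfiable

From constraints 2, 5, and 13, r = q = p = u, so r = u. But constraint 1 says r ≠ u. Contradiction.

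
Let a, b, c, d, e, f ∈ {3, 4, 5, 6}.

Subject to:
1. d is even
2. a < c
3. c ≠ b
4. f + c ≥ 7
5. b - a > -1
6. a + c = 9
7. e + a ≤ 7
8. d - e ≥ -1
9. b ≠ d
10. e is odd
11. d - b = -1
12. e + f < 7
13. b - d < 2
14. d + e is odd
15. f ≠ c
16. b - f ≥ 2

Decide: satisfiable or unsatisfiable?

Satisfiable

Setting (a, b, c, d, e, f) = (3, 5, 6, 4, 3, 3) satisfies everything: constraint 4: f + c = 9; constraint 5: b - a = 2, and the others follow.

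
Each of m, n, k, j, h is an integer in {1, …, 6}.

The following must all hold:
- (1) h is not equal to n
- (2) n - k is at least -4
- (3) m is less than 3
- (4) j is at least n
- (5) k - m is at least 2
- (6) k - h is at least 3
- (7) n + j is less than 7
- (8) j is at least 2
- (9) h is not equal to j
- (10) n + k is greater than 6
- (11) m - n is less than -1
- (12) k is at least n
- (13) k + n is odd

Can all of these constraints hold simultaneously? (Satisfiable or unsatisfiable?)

Satisfiable

Try m = 1, n = 3, k = 6, j = 3, h = 2.
Check constraint 2: n - k = -3; constraint 5: k - m = 5; constraint 6: k - h = 4. The remaining constraints are straightforward to verify.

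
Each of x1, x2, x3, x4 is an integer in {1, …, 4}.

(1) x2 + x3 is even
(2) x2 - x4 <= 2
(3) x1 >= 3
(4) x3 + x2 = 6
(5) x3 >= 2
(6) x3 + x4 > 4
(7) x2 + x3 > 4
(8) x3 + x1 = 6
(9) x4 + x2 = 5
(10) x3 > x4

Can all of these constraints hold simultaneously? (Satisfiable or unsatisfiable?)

One satisfying assignment is x1 = 3, x2 = 3, x3 = 3, x4 = 2.
For the less obvious constraints — constraint 2: x2 - x4 = 1; constraint 4: x3 + x2 = 6 — and the others hold by inspection.

Satisfiable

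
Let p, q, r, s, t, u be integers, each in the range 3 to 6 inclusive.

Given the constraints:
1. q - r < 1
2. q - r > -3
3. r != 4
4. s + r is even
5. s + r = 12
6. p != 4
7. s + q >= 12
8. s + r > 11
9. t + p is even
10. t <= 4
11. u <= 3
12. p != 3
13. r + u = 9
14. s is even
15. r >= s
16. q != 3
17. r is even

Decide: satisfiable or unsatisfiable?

Take p = 6, q = 6, r = 6, s = 6, t = 4, u = 3. Then constraint 1: q - r = 0; constraint 2: q - r = 0, and every other listed constraint is also met.

Satisfiable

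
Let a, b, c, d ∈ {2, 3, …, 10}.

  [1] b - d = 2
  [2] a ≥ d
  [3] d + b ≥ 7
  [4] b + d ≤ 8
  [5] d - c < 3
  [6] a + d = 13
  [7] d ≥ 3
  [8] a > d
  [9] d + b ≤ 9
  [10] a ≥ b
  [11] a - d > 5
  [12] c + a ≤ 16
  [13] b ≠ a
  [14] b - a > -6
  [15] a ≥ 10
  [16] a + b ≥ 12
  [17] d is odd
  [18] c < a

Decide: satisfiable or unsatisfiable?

The assignment a = 10, b = 5, c = 3, d = 3 works:
  constraint 1 holds since b - d = 2.
  constraint 3 holds since d + b = 8.
  constraint 4 holds since b + d = 8.
The rest check out directly.

Satisfiable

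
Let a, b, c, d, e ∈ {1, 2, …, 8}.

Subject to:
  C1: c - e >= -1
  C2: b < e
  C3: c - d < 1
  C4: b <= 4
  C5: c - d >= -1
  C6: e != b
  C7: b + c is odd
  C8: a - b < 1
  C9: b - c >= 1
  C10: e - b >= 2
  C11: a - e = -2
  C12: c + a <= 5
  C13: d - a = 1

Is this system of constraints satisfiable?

Constraints 1, 9, and 10 give c − e ≥ -1, e − b ≥ 2, b − c ≥ 1.
Adding all 3 inequalities: the left sides telescope to 0, and the right sides sum to (-1) + 2 + 1 = 2. So 0 ≥ 2, which is false.

Unsatisfiable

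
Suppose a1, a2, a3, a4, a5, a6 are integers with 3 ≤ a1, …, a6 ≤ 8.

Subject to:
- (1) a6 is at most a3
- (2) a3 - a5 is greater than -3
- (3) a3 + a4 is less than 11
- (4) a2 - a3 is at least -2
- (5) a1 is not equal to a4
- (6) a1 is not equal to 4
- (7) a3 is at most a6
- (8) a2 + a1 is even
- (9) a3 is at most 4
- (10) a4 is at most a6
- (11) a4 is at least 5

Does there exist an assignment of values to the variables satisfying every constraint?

Unsatisfiable

From constraints 10 and 11: a6 ≥ a4 and a4 ≥ 5, so a6 ≥ 5. From constraints 1 and 9: a6 ≤ a3 and a3 ≤ 4, so a6 ≤ 4. But 4 < 5, so no value of a6 works.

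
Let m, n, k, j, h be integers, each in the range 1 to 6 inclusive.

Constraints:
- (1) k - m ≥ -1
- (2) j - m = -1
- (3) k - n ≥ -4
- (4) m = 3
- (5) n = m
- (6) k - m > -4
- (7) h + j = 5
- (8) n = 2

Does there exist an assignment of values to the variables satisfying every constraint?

Constraint 8 fixes n = 2 and constraint 4 fixes m = 3, but constraint 5 requires n = m. Since 2 ≠ 3, contradiction.

Unsatisfiable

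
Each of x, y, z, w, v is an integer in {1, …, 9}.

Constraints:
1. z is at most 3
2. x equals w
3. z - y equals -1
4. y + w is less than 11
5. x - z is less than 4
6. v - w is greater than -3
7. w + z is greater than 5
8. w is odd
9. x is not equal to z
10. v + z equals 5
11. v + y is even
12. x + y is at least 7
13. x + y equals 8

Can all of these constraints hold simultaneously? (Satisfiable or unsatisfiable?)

Satisfiable

The assignment x = 5, y = 3, z = 2, w = 5, v = 3 works:
  constraint 3 holds since z - y = -1.
  constraint 4 holds since y + w = 8.
The rest check out directly.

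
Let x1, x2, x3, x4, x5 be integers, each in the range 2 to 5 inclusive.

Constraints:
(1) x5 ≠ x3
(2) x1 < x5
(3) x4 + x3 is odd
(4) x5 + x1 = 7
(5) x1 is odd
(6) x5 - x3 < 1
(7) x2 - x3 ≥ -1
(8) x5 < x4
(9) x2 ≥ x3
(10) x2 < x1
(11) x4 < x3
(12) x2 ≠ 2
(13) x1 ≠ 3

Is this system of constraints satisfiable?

Unsatisfiable

Constraints 2, 8, 9, 10, and 11 give x5 < x4, x4 < x3, x3 ≤ x2, x2 < x1, x1 < x5. Chaining: x5 < x4 < x3 ≤ x2 < x1 < x5, which forces x5 < x5 — impossible.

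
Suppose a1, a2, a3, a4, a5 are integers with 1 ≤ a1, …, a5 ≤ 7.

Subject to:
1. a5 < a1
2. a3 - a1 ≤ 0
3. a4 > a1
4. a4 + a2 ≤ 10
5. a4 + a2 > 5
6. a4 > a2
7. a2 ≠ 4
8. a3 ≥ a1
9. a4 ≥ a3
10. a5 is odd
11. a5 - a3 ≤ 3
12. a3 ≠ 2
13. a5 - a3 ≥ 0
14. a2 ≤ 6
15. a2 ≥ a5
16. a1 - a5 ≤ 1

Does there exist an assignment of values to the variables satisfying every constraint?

Constraints 1, 8, and 13 give a5 < a1, a1 ≤ a3, a3 ≤ a5. Chaining: a5 < a1 ≤ a3 ≤ a5, which forces a5 < a5 — impossible.

Unsatisfiable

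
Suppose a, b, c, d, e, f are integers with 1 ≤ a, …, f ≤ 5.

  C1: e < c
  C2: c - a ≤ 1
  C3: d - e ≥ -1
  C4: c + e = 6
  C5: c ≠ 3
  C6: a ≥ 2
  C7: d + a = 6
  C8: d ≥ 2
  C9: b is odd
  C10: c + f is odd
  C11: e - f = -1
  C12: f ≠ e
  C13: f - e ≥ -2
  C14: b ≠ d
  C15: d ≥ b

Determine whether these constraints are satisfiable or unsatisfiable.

Satisfiable

The assignment a = 3, b = 1, c = 4, d = 3, e = 2, f = 3 works:
  constraint 2 holds since c - a = 1.
  constraint 3 holds since d - e = 1.
The rest check out directly.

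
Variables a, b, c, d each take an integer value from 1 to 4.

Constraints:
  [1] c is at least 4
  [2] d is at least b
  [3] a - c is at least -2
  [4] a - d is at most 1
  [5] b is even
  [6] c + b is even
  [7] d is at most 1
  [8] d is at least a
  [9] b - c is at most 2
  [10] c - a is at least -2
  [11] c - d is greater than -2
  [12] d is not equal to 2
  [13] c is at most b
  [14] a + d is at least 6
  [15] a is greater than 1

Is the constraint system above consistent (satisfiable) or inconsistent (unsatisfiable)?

Unsatisfiable

From constraints 1 and 13: b ≥ c and c ≥ 4, so b ≥ 4. From constraints 2 and 7: b ≤ d and d ≤ 1, so b ≤ 1. But 1 < 4, so no value of b works.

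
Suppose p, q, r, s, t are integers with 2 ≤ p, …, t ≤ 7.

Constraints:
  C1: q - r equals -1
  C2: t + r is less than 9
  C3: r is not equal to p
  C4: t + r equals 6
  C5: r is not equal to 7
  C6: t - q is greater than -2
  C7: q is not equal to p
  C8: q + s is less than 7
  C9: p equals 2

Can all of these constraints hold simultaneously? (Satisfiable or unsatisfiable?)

Satisfiable

One satisfying assignment is p = 2, q = 3, r = 4, s = 2, t = 2.
For the less obvious constraints — constraint 1: q - r = -1; constraint 2: t + r = 6; constraint 4: t + r = 6 — and the others hold by inspection.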